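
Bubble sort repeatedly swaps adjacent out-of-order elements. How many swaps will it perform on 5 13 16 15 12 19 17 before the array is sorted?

Adjacent swaps: 5

The minimum number of adjacent swaps to sort an array equals its inversion count, since every such swap removes exactly one inversion.
Count inversions — for each element, later elements that are smaller:
5: none → 0
13: 12 → 1
16: 15, 12 → 2
15: 12 → 1
12: none → 0
19: 17 → 1
17: none → 0
Total inversions: 0 + 1 + 2 + 1 + 0 + 1 + 0 = 5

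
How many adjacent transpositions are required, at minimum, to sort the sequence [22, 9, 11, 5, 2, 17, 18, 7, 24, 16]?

Each adjacent swap fixes exactly one inversion, so the minimum swap count equals the number of inversions.
Count inversions — for each element, later elements that are smaller:
22: 9, 11, 5, 2, 17, 18, 7, 16 → 8
9: 5, 2, 7 → 3
11: 5, 2, 7 → 3
5: 2 → 1
2: none → 0
17: 7, 16 → 2
18: 7, 16 → 2
7: none → 0
24: 16 → 1
16: none → 0
Total inversions: 8 + 3 + 3 + 1 + 0 + 2 + 2 + 0 + 1 + 0 = 20

There are 20 swaps.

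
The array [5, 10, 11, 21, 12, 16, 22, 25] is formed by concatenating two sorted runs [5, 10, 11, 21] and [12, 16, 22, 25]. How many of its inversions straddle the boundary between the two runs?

2

For each element r of the right run, count left-run elements greater than r:
r = 12: 21 → 1
r = 16: 21 → 1
r = 22: none → 0
r = 25: none → 0
Cross-inversions: 1 + 1 + 0 + 0 = 2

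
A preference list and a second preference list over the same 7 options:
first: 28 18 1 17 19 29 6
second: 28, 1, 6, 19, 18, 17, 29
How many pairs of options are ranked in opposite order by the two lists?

7 pairs

Assign each item its position (1..7) in the first ordering, then rewrite the second ordering as that position sequence:
positions: 28→1, 18→2, 1→3, 17→4, 19→5, 29→6, 6→7
second ordering as positions: [1, 3, 7, 5, 2, 4, 6]
Discordant pairs = inversions in this position sequence.
1: 0
3: 2 → 1
7: 5, 2, 4, 6 → 4
5: 2, 4 → 2
2: 0
4: 0
6: 0
Total: 0 + 1 + 4 + 2 + 0 + 0 + 0 = 7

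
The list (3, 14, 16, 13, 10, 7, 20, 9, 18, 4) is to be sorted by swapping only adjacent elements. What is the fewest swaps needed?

Minimum adjacent swaps = number of inversions (each swap of adjacent out-of-order elements removes one inversion and no swap can remove more).
Count inversions — for each element, later elements that are smaller:
3: none → 0
14: 13, 10, 7, 9, 4 → 5
16: 13, 10, 7, 9, 4 → 5
13: 10, 7, 9, 4 → 4
10: 7, 9, 4 → 3
7: 4 → 1
20: 9, 18, 4 → 3
9: 4 → 1
18: 4 → 1
4: none → 0
Total inversions: 0 + 5 + 5 + 4 + 3 + 1 + 3 + 1 + 1 + 0 = 23

23 adjacent swaps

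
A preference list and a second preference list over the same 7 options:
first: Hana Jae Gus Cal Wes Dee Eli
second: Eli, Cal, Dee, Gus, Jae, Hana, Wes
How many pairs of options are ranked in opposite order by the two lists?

There are 16 pairs.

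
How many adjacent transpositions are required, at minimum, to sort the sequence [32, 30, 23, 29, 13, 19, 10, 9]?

The minimum number of adjacent swaps to sort an array equals its inversion count, since every such swap removes exactly one inversion.
Count inversions — for each element, later elements that are smaller:
32: 30, 23, 29, 13, 19, 10, 9 → 7
30: 23, 29, 13, 19, 10, 9 → 6
23: 13, 19, 10, 9 → 4
29: 13, 19, 10, 9 → 4
13: 10, 9 → 2
19: 10, 9 → 2
10: 9 → 1
9: none → 0
Total inversions: 7 + 6 + 4 + 4 + 2 + 2 + 1 + 0 = 26

26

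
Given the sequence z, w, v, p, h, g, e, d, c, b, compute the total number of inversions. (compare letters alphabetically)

45

For each element, count later entries that are smaller:
z: 9
w: 8
v: 7
p: 6
h: 5
g: 4
e: 3
d: 2
c: 1
b: 0
Sum: 9 + 8 + 7 + 6 + 5 + 4 + 3 + 2 + 1 + 0 = 45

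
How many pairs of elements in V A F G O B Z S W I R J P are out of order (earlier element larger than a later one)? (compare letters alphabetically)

31

Sweep left to right; for each value list the smaller values that follow it:
V: 10
A: 0
F: 1
G: 1
O: 3
B: 0
Z: 6
S: 4
W: 4
I: 0
R: 2
J: 0
P: 0
Sum: 10 + 0 + 1 + 1 + 3 + 0 + 6 + 4 + 4 + 0 + 2 + 0 + 0 = 31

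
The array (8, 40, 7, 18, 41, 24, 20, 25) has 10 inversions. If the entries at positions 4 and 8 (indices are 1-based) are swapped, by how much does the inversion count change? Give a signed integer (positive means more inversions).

+5

Positions 4 and 8 hold 18 and 25; after swapping, the array is [8, 40, 7, 25, 41, 24, 20, 18].
Count, for each position, how many later elements it exceeds:
8 → 7 → 1
40 → 7, 25, 24, 20, 18 → 5
7 → none → 0
25 → 24, 20, 18 → 3
41 → 24, 20, 18 → 3
24 → 20, 18 → 2
20 → 18 → 1
18 → none → 0
Sum: 1 + 5 + 0 + 3 + 3 + 2 + 1 + 0 = 15
Change: 15 − 10 = +5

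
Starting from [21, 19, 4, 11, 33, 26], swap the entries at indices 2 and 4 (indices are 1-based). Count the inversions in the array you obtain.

5

Positions 2 and 4 hold 19 and 11; after swapping, the array is [21, 11, 4, 19, 33, 26].
Element-by-element contributions:
21: 3
11: 1
4: 0
19: 0
33: 1
26: 0
Sum: 3 + 1 + 0 + 0 + 1 + 0 = 5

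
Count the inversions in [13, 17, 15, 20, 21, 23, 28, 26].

Sweep left to right; for each value list the smaller values that follow it:
13 → none → 0
17 → 15 → 1
15 → none → 0
20 → none → 0
21 → none → 0
23 → none → 0
28 → 26 → 1
26 → none → 0
Sum: 0 + 1 + 0 + 0 + 0 + 0 + 1 + 0 = 2

2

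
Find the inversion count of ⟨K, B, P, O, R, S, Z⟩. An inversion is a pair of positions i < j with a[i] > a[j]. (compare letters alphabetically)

Out-of-order index pairs (0-indexed):
(0,1): K > B
(2,3): P > O
That's 2 pairs.

2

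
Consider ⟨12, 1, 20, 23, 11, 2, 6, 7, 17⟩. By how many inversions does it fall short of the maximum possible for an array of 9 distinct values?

Maximum inversions for 9 distinct elements is C(9, 2) = 9·8/2 = 36.
Current inversions — for each element, count later smaller elements:
12: 5
1: 0
20: 5
23: 5
11: 3
2: 0
6: 0
7: 0
17: 0
Current total: 5 + 0 + 5 + 5 + 3 + 0 + 0 + 0 + 0 = 18
Shortfall: 36 − 18 = 18

18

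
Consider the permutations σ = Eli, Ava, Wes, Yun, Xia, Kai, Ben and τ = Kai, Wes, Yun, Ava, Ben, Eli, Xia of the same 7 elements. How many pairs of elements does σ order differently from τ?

Assign each item its position (1..7) in the first ordering, then rewrite the second ordering as that position sequence:
positions: Eli→1, Ava→2, Wes→3, Yun→4, Xia→5, Kai→6, Ben→7
second ordering as positions: [6, 3, 4, 2, 7, 1, 5]
Discordant pairs = inversions in this position sequence.
6: 3, 4, 2, 1, 5 → 5
3: 2, 1 → 2
4: 2, 1 → 2
2: 1 → 1
7: 1, 5 → 2
1: 0
5: 0
Total: 5 + 2 + 2 + 1 + 2 + 0 + 0 = 12

12 discordant pairs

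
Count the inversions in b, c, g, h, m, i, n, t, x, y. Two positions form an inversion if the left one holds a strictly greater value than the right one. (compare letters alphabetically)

1 inversion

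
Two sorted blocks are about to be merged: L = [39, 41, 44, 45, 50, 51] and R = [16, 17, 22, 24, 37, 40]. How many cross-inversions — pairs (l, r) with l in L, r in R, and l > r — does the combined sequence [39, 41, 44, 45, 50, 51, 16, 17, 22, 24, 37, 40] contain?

35

For each element r of the right run, count left-run elements greater than r:
r = 16: 39, 41, 44, 45, 50, 51 → 6
r = 17: 39, 41, 44, 45, 50, 51 → 6
r = 22: 39, 41, 44, 45, 50, 51 → 6
r = 24: 39, 41, 44, 45, 50, 51 → 6
r = 37: 39, 41, 44, 45, 50, 51 → 6
r = 40: 41, 44, 45, 50, 51 → 5
Cross-inversions: 6 + 6 + 6 + 6 + 6 + 5 = 35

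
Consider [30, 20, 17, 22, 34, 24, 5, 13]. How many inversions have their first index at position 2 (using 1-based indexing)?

The element at index 2 is 20.
Elements after it: 17, 22, 34, 24, 5, 13
Those smaller than 20: 17, 5, 13

3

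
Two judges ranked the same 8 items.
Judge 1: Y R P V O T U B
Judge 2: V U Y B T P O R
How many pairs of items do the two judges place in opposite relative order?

17 discordant pairs

Assign each item its position (1..8) in the first ordering, then rewrite the second ordering as that position sequence:
positions: Y→1, R→2, P→3, V→4, O→5, T→6, U→7, B→8
second ordering as positions: [4, 7, 1, 8, 6, 3, 5, 2]
Discordant pairs = inversions in this position sequence.
4: 1, 3, 2 → 3
7: 1, 6, 3, 5, 2 → 5
1: 0
8: 6, 3, 5, 2 → 4
6: 3, 5, 2 → 3
3: 2 → 1
5: 2 → 1
2: 0
Total: 3 + 5 + 0 + 4 + 3 + 1 + 1 + 0 = 17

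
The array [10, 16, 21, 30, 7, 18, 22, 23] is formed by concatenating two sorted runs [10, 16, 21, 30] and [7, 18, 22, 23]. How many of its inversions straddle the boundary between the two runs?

8

For each element r of the right run, count left-run elements greater than r:
r = 7: 10, 16, 21, 30 → 4
r = 18: 21, 30 → 2
r = 22: 30 → 1
r = 23: 30 → 1
Cross-inversions: 4 + 2 + 1 + 1 = 8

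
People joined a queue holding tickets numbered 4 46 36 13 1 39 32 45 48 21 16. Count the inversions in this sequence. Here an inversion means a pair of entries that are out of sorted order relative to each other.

For each element, count later entries that are smaller:
4 → 1 → 1
46 → 36, 13, 1, 39, 32, 45, 21, 16 → 8
36 → 13, 1, 32, 21, 16 → 5
13 → 1 → 1
1 → none → 0
39 → 32, 21, 16 → 3
32 → 21, 16 → 2
45 → 21, 16 → 2
48 → 21, 16 → 2
21 → 16 → 1
16 → none → 0
Sum: 1 + 8 + 5 + 1 + 0 + 3 + 2 + 2 + 2 + 1 + 0 = 25

25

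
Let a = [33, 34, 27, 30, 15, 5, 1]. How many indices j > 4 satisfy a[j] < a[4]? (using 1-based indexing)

The element at index 4 is 30.
Elements after it: 15, 5, 1
Those smaller than 30: 15, 5, 1

3 such elements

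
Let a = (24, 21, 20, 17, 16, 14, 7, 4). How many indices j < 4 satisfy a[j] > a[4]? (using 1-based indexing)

The element at index 4 is 17.
Elements before it: 24, 21, 20
Those larger than 17: 24, 21, 20

3 such elements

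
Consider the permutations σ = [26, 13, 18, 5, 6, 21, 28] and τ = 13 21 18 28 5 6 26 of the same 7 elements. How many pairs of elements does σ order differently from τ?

Assign each item its position (1..7) in the first ordering, then rewrite the second ordering as that position sequence:
positions: 26→1, 13→2, 18→3, 5→4, 6→5, 21→6, 28→7
second ordering as positions: [2, 6, 3, 7, 4, 5, 1]
Discordant pairs = inversions in this position sequence.
2: 1 → 1
6: 3, 4, 5, 1 → 4
3: 1 → 1
7: 4, 5, 1 → 3
4: 1 → 1
5: 1 → 1
1: 0
Total: 1 + 4 + 1 + 3 + 1 + 1 + 0 = 11

There are 11 discordant pairs.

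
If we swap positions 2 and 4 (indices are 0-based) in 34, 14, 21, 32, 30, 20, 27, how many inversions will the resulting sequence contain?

There are 13 inversions.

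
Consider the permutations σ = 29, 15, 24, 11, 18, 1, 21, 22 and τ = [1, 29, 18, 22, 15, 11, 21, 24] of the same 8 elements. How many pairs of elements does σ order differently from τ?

14 discordant pairs

Assign each item its position (1..8) in the first ordering, then rewrite the second ordering as that position sequence:
positions: 29→1, 15→2, 24→3, 11→4, 18→5, 1→6, 21→7, 22→8
second ordering as positions: [6, 1, 5, 8, 2, 4, 7, 3]
Discordant pairs = inversions in this position sequence.
6: 1, 5, 2, 4, 3 → 5
1: 0
5: 2, 4, 3 → 3
8: 2, 4, 7, 3 → 4
2: 0
4: 3 → 1
7: 3 → 1
3: 0
Total: 5 + 0 + 3 + 4 + 0 + 1 + 1 + 0 = 14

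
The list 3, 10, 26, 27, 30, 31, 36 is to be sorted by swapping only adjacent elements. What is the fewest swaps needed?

Each adjacent swap fixes exactly one inversion, so the minimum swap count equals the number of inversions.
Count inversions — for each element, later elements that are smaller:
3: none → 0
10: none → 0
26: none → 0
27: none → 0
30: none → 0
31: none → 0
36: none → 0
Total inversions: 0 + 0 + 0 + 0 + 0 + 0 + 0 = 0

0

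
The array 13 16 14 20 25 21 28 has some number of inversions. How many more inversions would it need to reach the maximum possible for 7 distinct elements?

19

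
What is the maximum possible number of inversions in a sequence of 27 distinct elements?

351 inversions

A reversed (strictly descending) arrangement makes every pair an inversion, giving C(27, 2) inversions.
C(27, 2) = 27·26/2 = 351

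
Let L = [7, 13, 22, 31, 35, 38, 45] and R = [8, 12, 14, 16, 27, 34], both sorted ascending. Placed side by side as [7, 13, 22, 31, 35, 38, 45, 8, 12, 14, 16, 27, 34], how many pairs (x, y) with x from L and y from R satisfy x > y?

Count, for every r in R, how many entries of L exceed r:
r = 8: 13, 22, 31, 35, 38, 45 → 6
r = 12: 13, 22, 31, 35, 38, 45 → 6
r = 14: 22, 31, 35, 38, 45 → 5
r = 16: 22, 31, 35, 38, 45 → 5
r = 27: 31, 35, 38, 45 → 4
r = 34: 35, 38, 45 → 3
Cross-inversions: 6 + 6 + 5 + 5 + 4 + 3 = 29

29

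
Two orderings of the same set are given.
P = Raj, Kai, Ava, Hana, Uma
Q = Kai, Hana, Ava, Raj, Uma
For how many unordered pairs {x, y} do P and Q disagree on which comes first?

Assign each item its position (1..5) in the first ordering, then rewrite the second ordering as that position sequence:
positions: Raj→1, Kai→2, Ava→3, Hana→4, Uma→5
second ordering as positions: [2, 4, 3, 1, 5]
Discordant pairs = inversions in this position sequence.
2: 1 → 1
4: 3, 1 → 2
3: 1 → 1
1: 0
5: 0
Total: 1 + 2 + 1 + 0 + 0 = 4

Disagreeing pairs: 4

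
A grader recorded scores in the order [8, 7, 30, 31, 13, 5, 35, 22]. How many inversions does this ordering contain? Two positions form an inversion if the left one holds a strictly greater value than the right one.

11

Count, for each position, how many later elements it exceeds:
8 → 7, 5 → 2
7 → 5 → 1
30 → 13, 5, 22 → 3
31 → 13, 5, 22 → 3
13 → 5 → 1
5 → none → 0
35 → 22 → 1
22 → none → 0
Sum: 2 + 1 + 3 + 3 + 1 + 0 + 1 + 0 = 11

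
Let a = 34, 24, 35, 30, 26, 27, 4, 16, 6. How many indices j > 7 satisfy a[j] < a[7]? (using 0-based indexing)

The element at index 7 is 16.
Elements after it: 6
Those smaller than 16: 6

1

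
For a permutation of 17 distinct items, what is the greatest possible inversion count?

A reversed (strictly descending) arrangement makes every pair an inversion, giving C(17, 2) inversions.
C(17, 2) = 17·16/2 = 136

136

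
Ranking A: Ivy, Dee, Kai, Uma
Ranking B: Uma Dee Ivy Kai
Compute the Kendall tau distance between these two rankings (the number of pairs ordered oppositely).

Assign each item its position (1..4) in the first ordering, then rewrite the second ordering as that position sequence:
positions: Ivy→1, Dee→2, Kai→3, Uma→4
second ordering as positions: [4, 2, 1, 3]
Discordant pairs = inversions in this position sequence.
4: 2, 1, 3 → 3
2: 1 → 1
1: 0
3: 0
Total: 3 + 1 + 0 + 0 = 4

4 discordant pairs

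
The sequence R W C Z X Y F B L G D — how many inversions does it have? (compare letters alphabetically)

Element-by-element contributions:
R → C, F, B, L, G, D → 6
W → C, F, B, L, G, D → 6
C → B → 1
Z → X, Y, F, B, L, G, D → 7
X → F, B, L, G, D → 5
Y → F, B, L, G, D → 5
F → B, D → 2
B → none → 0
L → G, D → 2
G → D → 1
D → none → 0
Sum: 6 + 6 + 1 + 7 + 5 + 5 + 2 + 0 + 2 + 1 + 0 = 35

35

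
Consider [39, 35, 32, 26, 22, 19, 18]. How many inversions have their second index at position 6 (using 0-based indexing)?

The element at index 6 is 18.
Elements before it: 39, 35, 32, 26, 22, 19
Those larger than 18: 39, 35, 32, 26, 22, 19

6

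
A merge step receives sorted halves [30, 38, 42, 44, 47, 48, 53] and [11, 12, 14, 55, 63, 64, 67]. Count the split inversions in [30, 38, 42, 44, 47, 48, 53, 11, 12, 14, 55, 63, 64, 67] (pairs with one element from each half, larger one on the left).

There are 21 split inversions.

Count, for every r in R, how many entries of L exceed r:
r = 11: 30, 38, 42, 44, 47, 48, 53 → 7
r = 12: 30, 38, 42, 44, 47, 48, 53 → 7
r = 14: 30, 38, 42, 44, 47, 48, 53 → 7
r = 55: none → 0
r = 63: none → 0
r = 64: none → 0
r = 67: none → 0
Cross-inversions: 7 + 7 + 7 + 0 + 0 + 0 + 0 = 21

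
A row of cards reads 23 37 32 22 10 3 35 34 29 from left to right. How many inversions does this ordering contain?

Count, for each position, how many later elements it exceeds:
23 → 22, 10, 3 → 3
37 → 32, 22, 10, 3, 35, 34, 29 → 7
32 → 22, 10, 3, 29 → 4
22 → 10, 3 → 2
10 → 3 → 1
3 → none → 0
35 → 34, 29 → 2
34 → 29 → 1
29 → none → 0
Sum: 3 + 7 + 4 + 2 + 1 + 0 + 2 + 1 + 0 = 20

20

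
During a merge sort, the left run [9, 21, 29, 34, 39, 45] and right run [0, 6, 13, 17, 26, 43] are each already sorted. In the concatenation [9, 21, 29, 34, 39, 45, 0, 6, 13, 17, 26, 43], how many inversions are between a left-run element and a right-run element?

Take each right-half value and tally the left-half values above it:
r = 0: 9, 21, 29, 34, 39, 45 → 6
r = 6: 9, 21, 29, 34, 39, 45 → 6
r = 13: 21, 29, 34, 39, 45 → 5
r = 17: 21, 29, 34, 39, 45 → 5
r = 26: 29, 34, 39, 45 → 4
r = 43: 45 → 1
Cross-inversions: 6 + 6 + 5 + 5 + 4 + 1 = 27

27 split inversions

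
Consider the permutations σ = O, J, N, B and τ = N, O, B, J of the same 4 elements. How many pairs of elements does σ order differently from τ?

3

Assign each item its position (1..4) in the first ordering, then rewrite the second ordering as that position sequence:
positions: O→1, J→2, N→3, B→4
second ordering as positions: [3, 1, 4, 2]
Discordant pairs = inversions in this position sequence.
3: 1, 2 → 2
1: 0
4: 2 → 1
2: 0
Total: 2 + 0 + 1 + 0 = 3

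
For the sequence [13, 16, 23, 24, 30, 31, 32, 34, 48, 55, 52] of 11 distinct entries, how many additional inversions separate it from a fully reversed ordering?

Maximum inversions for 11 distinct elements is C(11, 2) = 11·10/2 = 55.
Current inversions — for each element, count later smaller elements:
13: 0
16: 0
23: 0
24: 0
30: 0
31: 0
32: 0
34: 0
48: 0
55: 1
52: 0
Current total: 0 + 0 + 0 + 0 + 0 + 0 + 0 + 0 + 0 + 1 + 0 = 1
Shortfall: 55 − 1 = 54

54 inversions short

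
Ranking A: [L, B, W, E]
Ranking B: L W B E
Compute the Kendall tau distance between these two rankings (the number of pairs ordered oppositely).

There is 1 discordant pair.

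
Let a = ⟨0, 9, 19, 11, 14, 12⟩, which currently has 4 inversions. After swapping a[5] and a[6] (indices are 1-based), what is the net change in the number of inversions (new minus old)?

-1

Positions 5 and 6 hold 14 and 12; after swapping, the array is [0, 9, 19, 11, 12, 14].
Count, for each position, how many later elements it exceeds:
0 → none → 0
9 → none → 0
19 → 11, 12, 14 → 3
11 → none → 0
12 → none → 0
14 → none → 0
Sum: 0 + 0 + 3 + 0 + 0 + 0 = 3
Change: 3 − 4 = -1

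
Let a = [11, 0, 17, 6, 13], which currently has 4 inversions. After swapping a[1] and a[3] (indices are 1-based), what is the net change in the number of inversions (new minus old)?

Positions 1 and 3 hold 11 and 17; after swapping, the array is [17, 0, 11, 6, 13].
Element-by-element contributions:
17: 4
0: 0
11: 1
6: 0
13: 0
Sum: 4 + 0 + 1 + 0 + 0 = 5
Change: 5 − 4 = +1

+1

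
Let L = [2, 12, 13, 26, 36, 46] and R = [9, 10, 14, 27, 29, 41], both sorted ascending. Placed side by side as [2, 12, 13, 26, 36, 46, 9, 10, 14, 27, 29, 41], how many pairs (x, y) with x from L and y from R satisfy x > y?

Take each right-half value and tally the left-half values above it:
r = 9: 12, 13, 26, 36, 46 → 5
r = 10: 12, 13, 26, 36, 46 → 5
r = 14: 26, 36, 46 → 3
r = 27: 36, 46 → 2
r = 29: 36, 46 → 2
r = 41: 46 → 1
Cross-inversions: 5 + 5 + 3 + 2 + 2 + 1 = 18

18 split inversions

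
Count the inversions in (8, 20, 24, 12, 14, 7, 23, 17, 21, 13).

Element-by-element contributions:
8 → 7 → 1
20 → 12, 14, 7, 17, 13 → 5
24 → 12, 14, 7, 23, 17, 21, 13 → 7
12 → 7 → 1
14 → 7, 13 → 2
7 → none → 0
23 → 17, 21, 13 → 3
17 → 13 → 1
21 → 13 → 1
13 → none → 0
Sum: 1 + 5 + 7 + 1 + 2 + 0 + 3 + 1 + 1 + 0 = 21

There are 21 inversions.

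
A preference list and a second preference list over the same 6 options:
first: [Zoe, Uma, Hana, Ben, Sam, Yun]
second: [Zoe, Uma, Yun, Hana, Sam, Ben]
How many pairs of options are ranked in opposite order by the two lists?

4

Assign each item its position (1..6) in the first ordering, then rewrite the second ordering as that position sequence:
positions: Zoe→1, Uma→2, Hana→3, Ben→4, Sam→5, Yun→6
second ordering as positions: [1, 2, 6, 3, 5, 4]
Discordant pairs = inversions in this position sequence.
1: 0
2: 0
6: 3, 5, 4 → 3
3: 0
5: 4 → 1
4: 0
Total: 0 + 0 + 3 + 0 + 1 + 0 = 4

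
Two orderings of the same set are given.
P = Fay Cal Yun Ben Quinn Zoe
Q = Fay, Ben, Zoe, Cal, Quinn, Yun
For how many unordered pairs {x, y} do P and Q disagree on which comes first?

There are 6 disagreeing pairs.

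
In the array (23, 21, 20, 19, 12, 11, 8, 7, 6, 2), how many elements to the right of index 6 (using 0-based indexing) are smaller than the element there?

The element at index 6 is 8.
Elements after it: 7, 6, 2
Those smaller than 8: 7, 6, 2

3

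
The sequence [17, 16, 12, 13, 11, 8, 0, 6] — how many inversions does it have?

For each element, count later entries that are smaller:
17: 7
16: 6
12: 4
13: 4
11: 3
8: 2
0: 0
6: 0
Sum: 7 + 6 + 4 + 4 + 3 + 2 + 0 + 0 = 26

26 inversions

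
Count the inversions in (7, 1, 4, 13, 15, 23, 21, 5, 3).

There are 15 inversions.

For each element, count later entries that are smaller:
7 → 1, 4, 5, 3 → 4
1 → none → 0
4 → 3 → 1
13 → 5, 3 → 2
15 → 5, 3 → 2
23 → 21, 5, 3 → 3
21 → 5, 3 → 2
5 → 3 → 1
3 → none → 0
Sum: 4 + 0 + 1 + 2 + 2 + 3 + 2 + 1 + 0 = 15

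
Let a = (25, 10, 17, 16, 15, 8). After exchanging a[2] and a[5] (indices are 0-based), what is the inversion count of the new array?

Positions 2 and 5 hold 17 and 8; after swapping, the array is [25, 10, 8, 16, 15, 17].
Element-by-element contributions:
25 → 10, 8, 16, 15, 17 → 5
10 → 8 → 1
8 → none → 0
16 → 15 → 1
15 → none → 0
17 → none → 0
Sum: 5 + 1 + 0 + 1 + 0 + 0 = 7

Inversions: 7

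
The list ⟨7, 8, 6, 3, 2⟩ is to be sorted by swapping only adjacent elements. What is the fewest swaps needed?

9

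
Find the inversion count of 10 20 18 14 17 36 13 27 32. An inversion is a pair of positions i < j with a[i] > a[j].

12

Element-by-element contributions:
10: 0
20: 4
18: 3
14: 1
17: 1
36: 3
13: 0
27: 0
32: 0
Sum: 0 + 4 + 3 + 1 + 1 + 3 + 0 + 0 + 0 = 12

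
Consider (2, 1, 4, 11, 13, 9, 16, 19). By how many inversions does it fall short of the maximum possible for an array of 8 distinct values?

25 inversions short

Maximum inversions for 8 distinct elements is C(8, 2) = 8·7/2 = 28.
Current inversions — for each element, count later smaller elements:
2: 1
1: 0
4: 0
11: 1
13: 1
9: 0
16: 0
19: 0
Current total: 1 + 0 + 0 + 1 + 1 + 0 + 0 + 0 = 3
Shortfall: 28 − 3 = 25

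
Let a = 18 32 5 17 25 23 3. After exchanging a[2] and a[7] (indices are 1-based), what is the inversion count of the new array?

4

Positions 2 and 7 hold 32 and 3; after swapping, the array is [18, 3, 5, 17, 25, 23, 32].
Sweep left to right; for each value list the smaller values that follow it:
18 → 3, 5, 17 → 3
3 → none → 0
5 → none → 0
17 → none → 0
25 → 23 → 1
23 → none → 0
32 → none → 0
Sum: 3 + 0 + 0 + 0 + 1 + 0 + 0 = 4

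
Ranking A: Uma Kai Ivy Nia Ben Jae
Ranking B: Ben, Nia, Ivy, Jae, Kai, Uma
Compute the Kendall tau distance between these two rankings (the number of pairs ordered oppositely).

12 discordant pairs

Assign each item its position (1..6) in the first ordering, then rewrite the second ordering as that position sequence:
positions: Uma→1, Kai→2, Ivy→3, Nia→4, Ben→5, Jae→6
second ordering as positions: [5, 4, 3, 6, 2, 1]
Discordant pairs = inversions in this position sequence.
5: 4, 3, 2, 1 → 4
4: 3, 2, 1 → 3
3: 2, 1 → 2
6: 2, 1 → 2
2: 1 → 1
1: 0
Total: 4 + 3 + 2 + 2 + 1 + 0 = 12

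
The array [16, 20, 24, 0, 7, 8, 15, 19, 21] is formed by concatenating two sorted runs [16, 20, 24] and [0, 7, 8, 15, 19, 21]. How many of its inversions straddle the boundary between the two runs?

There are 15 split inversions.

Take each right-half value and tally the left-half values above it:
r = 0: 16, 20, 24 → 3
r = 7: 16, 20, 24 → 3
r = 8: 16, 20, 24 → 3
r = 15: 16, 20, 24 → 3
r = 19: 20, 24 → 2
r = 21: 24 → 1
Cross-inversions: 3 + 3 + 3 + 3 + 2 + 1 = 15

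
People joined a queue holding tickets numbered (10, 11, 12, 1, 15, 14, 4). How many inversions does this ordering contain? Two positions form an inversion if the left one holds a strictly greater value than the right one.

9 inversions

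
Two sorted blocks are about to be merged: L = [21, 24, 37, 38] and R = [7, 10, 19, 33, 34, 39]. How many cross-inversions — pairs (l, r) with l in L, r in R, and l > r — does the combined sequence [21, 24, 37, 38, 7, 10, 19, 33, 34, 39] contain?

16

Take each right-half value and tally the left-half values above it:
r = 7: 21, 24, 37, 38 → 4
r = 10: 21, 24, 37, 38 → 4
r = 19: 21, 24, 37, 38 → 4
r = 33: 37, 38 → 2
r = 34: 37, 38 → 2
r = 39: none → 0
Cross-inversions: 4 + 4 + 4 + 2 + 2 + 0 = 16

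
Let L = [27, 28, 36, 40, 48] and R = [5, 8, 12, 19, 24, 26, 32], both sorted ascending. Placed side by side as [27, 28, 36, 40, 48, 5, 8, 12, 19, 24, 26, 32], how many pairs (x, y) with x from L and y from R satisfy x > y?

33 split inversions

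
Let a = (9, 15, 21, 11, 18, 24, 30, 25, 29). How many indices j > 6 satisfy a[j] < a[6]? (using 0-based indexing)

The element at index 6 is 30.
Elements after it: 25, 29
Those smaller than 30: 25, 29

2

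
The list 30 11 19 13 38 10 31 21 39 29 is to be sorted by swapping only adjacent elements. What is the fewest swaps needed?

The minimum number of adjacent swaps to sort an array equals its inversion count, since every such swap removes exactly one inversion.
Count inversions — for each element, later elements that are smaller:
30: 11, 19, 13, 10, 21, 29 → 6
11: 10 → 1
19: 13, 10 → 2
13: 10 → 1
38: 10, 31, 21, 29 → 4
10: none → 0
31: 21, 29 → 2
21: none → 0
39: 29 → 1
29: none → 0
Total inversions: 6 + 1 + 2 + 1 + 4 + 0 + 2 + 0 + 1 + 0 = 17

There are 17 adjacent swaps.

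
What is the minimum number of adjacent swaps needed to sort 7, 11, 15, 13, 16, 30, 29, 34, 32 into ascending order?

There are 3 adjacent swaps.

The minimum number of adjacent swaps to sort an array equals its inversion count, since every such swap removes exactly one inversion.
Count inversions — for each element, later elements that are smaller:
7: none → 0
11: none → 0
15: 13 → 1
13: none → 0
16: none → 0
30: 29 → 1
29: none → 0
34: 32 → 1
32: none → 0
Total inversions: 0 + 0 + 1 + 0 + 0 + 1 + 0 + 1 + 0 = 3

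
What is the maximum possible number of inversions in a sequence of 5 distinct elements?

The maximum occurs when the array is in strictly decreasing order: every one of the C(5, 2) pairs is inverted.
C(5, 2) = 5·4/2 = 10

There are 10 inversions.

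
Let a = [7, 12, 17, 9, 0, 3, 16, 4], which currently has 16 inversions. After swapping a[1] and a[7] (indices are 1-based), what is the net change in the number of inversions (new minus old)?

Positions 1 and 7 hold 7 and 16; after swapping, the array is [16, 12, 17, 9, 0, 3, 7, 4].
For each element, count later entries that are smaller:
16 → 12, 9, 0, 3, 7, 4 → 6
12 → 9, 0, 3, 7, 4 → 5
17 → 9, 0, 3, 7, 4 → 5
9 → 0, 3, 7, 4 → 4
0 → none → 0
3 → none → 0
7 → 4 → 1
4 → none → 0
Sum: 6 + 5 + 5 + 4 + 0 + 0 + 1 + 0 = 21
Change: 21 − 16 = +5

+5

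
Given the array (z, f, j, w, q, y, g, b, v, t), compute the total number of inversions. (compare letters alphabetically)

Count, for each position, how many later elements it exceeds:
z → f, j, w, q, y, g, b, v, t → 9
f → b → 1
j → g, b → 2
w → q, g, b, v, t → 5
q → g, b → 2
y → g, b, v, t → 4
g → b → 1
b → none → 0
v → t → 1
t → none → 0
Sum: 9 + 1 + 2 + 5 + 2 + 4 + 1 + 0 + 1 + 0 = 25

25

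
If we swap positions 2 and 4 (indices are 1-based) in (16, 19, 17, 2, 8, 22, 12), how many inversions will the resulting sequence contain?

8

Positions 2 and 4 hold 19 and 2; after swapping, the array is [16, 2, 17, 19, 8, 22, 12].
For each element, count later entries that are smaller:
16: 3
2: 0
17: 2
19: 2
8: 0
22: 1
12: 0
Sum: 3 + 0 + 2 + 2 + 0 + 1 + 0 = 8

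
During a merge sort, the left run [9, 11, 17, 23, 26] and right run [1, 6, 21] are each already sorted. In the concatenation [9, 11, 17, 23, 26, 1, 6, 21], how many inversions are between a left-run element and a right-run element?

12

Count, for every r in R, how many entries of L exceed r:
r = 1: 9, 11, 17, 23, 26 → 5
r = 6: 9, 11, 17, 23, 26 → 5
r = 21: 23, 26 → 2
Cross-inversions: 5 + 5 + 2 = 12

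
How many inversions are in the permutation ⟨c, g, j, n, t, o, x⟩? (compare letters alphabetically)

There is 1 out-of-order pair.

Sweep left to right; for each value list the smaller values that follow it:
c → none → 0
g → none → 0
j → none → 0
n → none → 0
t → o → 1
o → none → 0
x → none → 0
Sum: 0 + 0 + 0 + 0 + 1 + 0 + 0 = 1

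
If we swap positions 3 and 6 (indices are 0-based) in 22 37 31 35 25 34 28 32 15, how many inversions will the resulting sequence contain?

19

Positions 3 and 6 hold 35 and 28; after swapping, the array is [22, 37, 31, 28, 25, 34, 35, 32, 15].
For each element, count later entries that are smaller:
22: 1
37: 7
31: 3
28: 2
25: 1
34: 2
35: 2
32: 1
15: 0
Sum: 1 + 7 + 3 + 2 + 1 + 2 + 2 + 1 + 0 = 19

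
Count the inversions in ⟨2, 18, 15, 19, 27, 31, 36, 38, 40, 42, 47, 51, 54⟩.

1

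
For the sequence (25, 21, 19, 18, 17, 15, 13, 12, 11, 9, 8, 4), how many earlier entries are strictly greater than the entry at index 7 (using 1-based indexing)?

6 such elements

The element at index 7 is 13.
Elements before it: 25, 21, 19, 18, 17, 15
Those larger than 13: 25, 21, 19, 18, 17, 15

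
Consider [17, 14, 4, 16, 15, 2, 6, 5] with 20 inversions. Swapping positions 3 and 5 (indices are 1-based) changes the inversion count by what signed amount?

+1

Positions 3 and 5 hold 4 and 15; after swapping, the array is [17, 14, 15, 16, 4, 2, 6, 5].
Sweep left to right; for each value list the smaller values that follow it:
17 → 14, 15, 16, 4, 2, 6, 5 → 7
14 → 4, 2, 6, 5 → 4
15 → 4, 2, 6, 5 → 4
16 → 4, 2, 6, 5 → 4
4 → 2 → 1
2 → none → 0
6 → 5 → 1
5 → none → 0
Sum: 7 + 4 + 4 + 4 + 1 + 0 + 1 + 0 = 21
Change: 21 − 20 = +1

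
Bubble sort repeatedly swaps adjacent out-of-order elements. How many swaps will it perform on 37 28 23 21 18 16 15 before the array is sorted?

21

Each adjacent swap fixes exactly one inversion, so the minimum swap count equals the number of inversions.
Count inversions — for each element, later elements that are smaller:
37: 28, 23, 21, 18, 16, 15 → 6
28: 23, 21, 18, 16, 15 → 5
23: 21, 18, 16, 15 → 4
21: 18, 16, 15 → 3
18: 16, 15 → 2
16: 15 → 1
15: none → 0
Total inversions: 6 + 5 + 4 + 3 + 2 + 1 + 0 = 21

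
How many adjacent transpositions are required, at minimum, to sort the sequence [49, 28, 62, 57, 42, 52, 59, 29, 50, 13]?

Each adjacent swap fixes exactly one inversion, so the minimum swap count equals the number of inversions.
Count inversions — for each element, later elements that are smaller:
49: 28, 42, 29, 13 → 4
28: 13 → 1
62: 57, 42, 52, 59, 29, 50, 13 → 7
57: 42, 52, 29, 50, 13 → 5
42: 29, 13 → 2
52: 29, 50, 13 → 3
59: 29, 50, 13 → 3
29: 13 → 1
50: 13 → 1
13: none → 0
Total inversions: 4 + 1 + 7 + 5 + 2 + 3 + 3 + 1 + 1 + 0 = 27

27 swaps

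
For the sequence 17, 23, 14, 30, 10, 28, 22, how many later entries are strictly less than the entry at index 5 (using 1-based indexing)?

0

The element at index 5 is 10.
Elements after it: 28, 22
None of them are smaller than 10.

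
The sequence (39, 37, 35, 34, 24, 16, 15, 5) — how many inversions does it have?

Out-of-order pairs: 28

Sweep left to right; for each value list the smaller values that follow it:
39: 7
37: 6
35: 5
34: 4
24: 3
16: 2
15: 1
5: 0
Sum: 7 + 6 + 5 + 4 + 3 + 2 + 1 + 0 = 28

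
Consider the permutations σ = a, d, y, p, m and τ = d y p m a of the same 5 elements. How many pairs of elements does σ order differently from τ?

There are 4 discordant pairs.

Assign each item its position (1..5) in the first ordering, then rewrite the second ordering as that position sequence:
positions: a→1, d→2, y→3, p→4, m→5
second ordering as positions: [2, 3, 4, 5, 1]
Discordant pairs = inversions in this position sequence.
2: 1 → 1
3: 1 → 1
4: 1 → 1
5: 1 → 1
1: 0
Total: 1 + 1 + 1 + 1 + 0 = 4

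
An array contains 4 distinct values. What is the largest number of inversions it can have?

There are 6 inversions.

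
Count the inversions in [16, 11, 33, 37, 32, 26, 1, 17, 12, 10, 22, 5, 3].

For each element, count later entries that are smaller:
16: 6
11: 4
33: 9
37: 9
32: 8
26: 7
1: 0
17: 4
12: 3
10: 2
22: 2
5: 1
3: 0
Sum: 6 + 4 + 9 + 9 + 8 + 7 + 0 + 4 + 3 + 2 + 2 + 1 + 0 = 55

55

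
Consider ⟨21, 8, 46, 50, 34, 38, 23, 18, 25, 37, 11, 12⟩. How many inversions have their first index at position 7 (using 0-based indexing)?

The element at index 7 is 18.
Elements after it: 25, 37, 11, 12
Those smaller than 18: 11, 12

2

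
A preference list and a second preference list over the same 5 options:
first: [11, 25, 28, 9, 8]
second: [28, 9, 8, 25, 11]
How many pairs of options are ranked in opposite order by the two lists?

7 pairs

Assign each item its position (1..5) in the first ordering, then rewrite the second ordering as that position sequence:
positions: 11→1, 25→2, 28→3, 9→4, 8→5
second ordering as positions: [3, 4, 5, 2, 1]
Discordant pairs = inversions in this position sequence.
3: 2, 1 → 2
4: 2, 1 → 2
5: 2, 1 → 2
2: 1 → 1
1: 0
Total: 2 + 2 + 2 + 1 + 0 = 7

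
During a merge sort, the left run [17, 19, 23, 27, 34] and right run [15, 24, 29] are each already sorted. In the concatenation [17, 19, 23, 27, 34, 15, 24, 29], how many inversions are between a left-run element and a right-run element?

8

For each element r of the right run, count left-run elements greater than r:
r = 15: 17, 19, 23, 27, 34 → 5
r = 24: 27, 34 → 2
r = 29: 34 → 1
Cross-inversions: 5 + 2 + 1 = 8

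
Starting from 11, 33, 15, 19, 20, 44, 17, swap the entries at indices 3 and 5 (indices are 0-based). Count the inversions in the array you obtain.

Positions 3 and 5 hold 19 and 44; after swapping, the array is [11, 33, 15, 44, 20, 19, 17].
Count, for each position, how many later elements it exceeds:
11: 0
33: 4
15: 0
44: 3
20: 2
19: 1
17: 0
Sum: 0 + 4 + 0 + 3 + 2 + 1 + 0 = 10

There are 10 inversions.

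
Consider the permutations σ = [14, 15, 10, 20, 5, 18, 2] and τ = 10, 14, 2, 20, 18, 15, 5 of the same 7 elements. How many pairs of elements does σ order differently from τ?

Assign each item its position (1..7) in the first ordering, then rewrite the second ordering as that position sequence:
positions: 14→1, 15→2, 10→3, 20→4, 5→5, 18→6, 2→7
second ordering as positions: [3, 1, 7, 4, 6, 2, 5]
Discordant pairs = inversions in this position sequence.
3: 1, 2 → 2
1: 0
7: 4, 6, 2, 5 → 4
4: 2 → 1
6: 2, 5 → 2
2: 0
5: 0
Total: 2 + 0 + 4 + 1 + 2 + 0 + 0 = 9

9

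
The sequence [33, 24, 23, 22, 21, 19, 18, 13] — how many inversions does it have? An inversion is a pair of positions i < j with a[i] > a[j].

Element-by-element contributions:
33 → 24, 23, 22, 21, 19, 18, 13 → 7
24 → 23, 22, 21, 19, 18, 13 → 6
23 → 22, 21, 19, 18, 13 → 5
22 → 21, 19, 18, 13 → 4
21 → 19, 18, 13 → 3
19 → 18, 13 → 2
18 → 13 → 1
13 → none → 0
Sum: 7 + 6 + 5 + 4 + 3 + 2 + 1 + 0 = 28

28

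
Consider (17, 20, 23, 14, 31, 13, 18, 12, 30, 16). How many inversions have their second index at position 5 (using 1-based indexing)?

0

The element at index 5 is 31.
Elements before it: 17, 20, 23, 14
None of them are larger than 31.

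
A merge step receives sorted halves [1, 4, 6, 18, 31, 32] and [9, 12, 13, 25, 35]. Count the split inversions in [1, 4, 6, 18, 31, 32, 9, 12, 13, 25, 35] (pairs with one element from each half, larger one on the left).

11

Count, for every r in R, how many entries of L exceed r:
r = 9: 18, 31, 32 → 3
r = 12: 18, 31, 32 → 3
r = 13: 18, 31, 32 → 3
r = 25: 31, 32 → 2
r = 35: none → 0
Cross-inversions: 3 + 3 + 3 + 2 + 0 = 11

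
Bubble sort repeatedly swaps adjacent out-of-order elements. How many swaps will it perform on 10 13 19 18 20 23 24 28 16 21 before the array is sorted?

The minimum number of adjacent swaps to sort an array equals its inversion count, since every such swap removes exactly one inversion.
Count inversions — for each element, later elements that are smaller:
10: none → 0
13: none → 0
19: 18, 16 → 2
18: 16 → 1
20: 16 → 1
23: 16, 21 → 2
24: 16, 21 → 2
28: 16, 21 → 2
16: none → 0
21: none → 0
Total inversions: 0 + 0 + 2 + 1 + 1 + 2 + 2 + 2 + 0 + 0 = 10

10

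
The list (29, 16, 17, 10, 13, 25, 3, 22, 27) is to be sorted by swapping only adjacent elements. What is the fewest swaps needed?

Minimum adjacent swaps = number of inversions (each swap of adjacent out-of-order elements removes one inversion and no swap can remove more).
Count inversions — for each element, later elements that are smaller:
29: 16, 17, 10, 13, 25, 3, 22, 27 → 8
16: 10, 13, 3 → 3
17: 10, 13, 3 → 3
10: 3 → 1
13: 3 → 1
25: 3, 22 → 2
3: none → 0
22: none → 0
27: none → 0
Total inversions: 8 + 3 + 3 + 1 + 1 + 2 + 0 + 0 + 0 = 18

There are 18 swaps.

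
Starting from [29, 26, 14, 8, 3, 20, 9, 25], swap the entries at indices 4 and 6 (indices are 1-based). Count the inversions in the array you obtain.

19 inversions

Positions 4 and 6 hold 8 and 20; after swapping, the array is [29, 26, 14, 20, 3, 8, 9, 25].
Element-by-element contributions:
29 → 26, 14, 20, 3, 8, 9, 25 → 7
26 → 14, 20, 3, 8, 9, 25 → 6
14 → 3, 8, 9 → 3
20 → 3, 8, 9 → 3
3 → none → 0
8 → none → 0
9 → none → 0
25 → none → 0
Sum: 7 + 6 + 3 + 3 + 0 + 0 + 0 + 0 = 19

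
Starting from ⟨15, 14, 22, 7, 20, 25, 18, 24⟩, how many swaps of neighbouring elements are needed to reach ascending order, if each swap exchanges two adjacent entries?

Each adjacent swap fixes exactly one inversion, so the minimum swap count equals the number of inversions.
Count inversions — for each element, later elements that are smaller:
15: 14, 7 → 2
14: 7 → 1
22: 7, 20, 18 → 3
7: none → 0
20: 18 → 1
25: 18, 24 → 2
18: none → 0
24: none → 0
Total inversions: 2 + 1 + 3 + 0 + 1 + 2 + 0 + 0 = 9

9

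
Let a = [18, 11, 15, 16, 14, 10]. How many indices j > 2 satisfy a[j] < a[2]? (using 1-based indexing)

The element at index 2 is 11.
Elements after it: 15, 16, 14, 10
Those smaller than 11: 10

1 such element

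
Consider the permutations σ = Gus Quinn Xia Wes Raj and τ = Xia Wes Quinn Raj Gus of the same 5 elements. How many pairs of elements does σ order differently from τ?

6

Assign each item its position (1..5) in the first ordering, then rewrite the second ordering as that position sequence:
positions: Gus→1, Quinn→2, Xia→3, Wes→4, Raj→5
second ordering as positions: [3, 4, 2, 5, 1]
Discordant pairs = inversions in this position sequence.
3: 2, 1 → 2
4: 2, 1 → 2
2: 1 → 1
5: 1 → 1
1: 0
Total: 2 + 2 + 1 + 1 + 0 = 6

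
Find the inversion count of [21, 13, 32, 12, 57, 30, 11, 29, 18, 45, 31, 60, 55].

Element-by-element contributions:
21: 4
13: 2
32: 6
12: 1
57: 7
30: 3
11: 0
29: 1
18: 0
45: 1
31: 0
60: 1
55: 0
Sum: 4 + 2 + 6 + 1 + 7 + 3 + 0 + 1 + 0 + 1 + 0 + 1 + 0 = 26

There are 26 out-of-order pairs.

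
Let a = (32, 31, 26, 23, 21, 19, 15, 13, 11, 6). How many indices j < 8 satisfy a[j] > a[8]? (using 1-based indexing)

7 such elements

The element at index 8 is 13.
Elements before it: 32, 31, 26, 23, 21, 19, 15
Those larger than 13: 32, 31, 26, 23, 21, 19, 15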